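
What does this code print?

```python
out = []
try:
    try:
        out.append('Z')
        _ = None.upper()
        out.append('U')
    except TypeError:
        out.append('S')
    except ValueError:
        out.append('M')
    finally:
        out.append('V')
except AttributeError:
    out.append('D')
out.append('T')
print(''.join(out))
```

Execution trace: 'Z' (try body) → 'V' (finally) → 'D' (outer except AttributeError) → 'T' (after the try/except). Output: ZVDT

Answer: ZVDT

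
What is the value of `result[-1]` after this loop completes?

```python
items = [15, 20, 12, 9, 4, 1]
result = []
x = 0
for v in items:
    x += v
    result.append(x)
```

Cumulative sum ends at 61
`result` takes the values: [] → [15] → [15, 35] → [15, 35, 47] → [15, 35, 47, 56] → [15, 35, 47, 56, 60] → [15, 35, 47, 56, 60, 61]
So `result[-1]` = 61

Answer: 61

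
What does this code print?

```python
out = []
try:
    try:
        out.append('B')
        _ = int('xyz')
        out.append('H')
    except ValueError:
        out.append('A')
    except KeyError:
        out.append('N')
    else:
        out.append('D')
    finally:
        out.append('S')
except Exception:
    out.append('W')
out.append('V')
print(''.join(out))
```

Execution trace: 'B' (inner try body) → 'A' (inner except ValueError) → 'S' (inner finally) → 'V' (after the try/except). Output: BASV

Answer: BASV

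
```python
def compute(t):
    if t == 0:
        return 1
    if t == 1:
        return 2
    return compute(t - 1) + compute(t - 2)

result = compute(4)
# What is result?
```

Build up from base cases: compute(0)=1, compute(1)=2, compute(2)=3, compute(3)=5, compute(4)=8

Answer: 8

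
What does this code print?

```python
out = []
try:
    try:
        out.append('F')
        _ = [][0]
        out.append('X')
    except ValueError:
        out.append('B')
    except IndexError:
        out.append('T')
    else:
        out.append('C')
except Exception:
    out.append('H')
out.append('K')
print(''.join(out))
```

Execution trace: 'F' (inner try body) → 'T' (inner except IndexError) → 'K' (after the try/except). Output: FTK

Answer: FTK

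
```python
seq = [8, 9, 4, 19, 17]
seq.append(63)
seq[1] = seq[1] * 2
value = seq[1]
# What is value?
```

Trace:
`seq = [8, 9, 4, 19, 17]` → seq = [8, 9, 4, 19, 17]
`seq.append(63)` → seq = [8, 9, 4, 19, 17, 63]
`seq[1] = seq[1] * 2` → seq = [8, 18, 4, 19, 17, 63]
`value = seq[1]` → value = 18
So value = 18

Answer: 18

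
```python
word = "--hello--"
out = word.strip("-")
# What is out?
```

Trace:
`word = "--hello--"` → word = '--hello--'
`out = word.strip("-")` → out = 'hello'
So out = 'hello'

Answer: 'hello'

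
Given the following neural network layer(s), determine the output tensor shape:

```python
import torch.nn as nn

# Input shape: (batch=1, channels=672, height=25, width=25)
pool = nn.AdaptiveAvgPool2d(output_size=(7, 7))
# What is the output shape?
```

Input: (1, 672, 25, 25) -> Output: (1, 672, 7, 7)

Answer: (1, 672, 7, 7)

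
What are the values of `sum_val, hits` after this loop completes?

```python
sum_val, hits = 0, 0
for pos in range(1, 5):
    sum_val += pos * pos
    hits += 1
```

Sum of squares and count
`sum_val, hits` takes the values: (0, 0) → (1, 0) → (1, 1) → (5, 1) → (5, 2) → (14, 2) → (14, 3) → (30, 3) → (30, 4)

Answer: 30, 4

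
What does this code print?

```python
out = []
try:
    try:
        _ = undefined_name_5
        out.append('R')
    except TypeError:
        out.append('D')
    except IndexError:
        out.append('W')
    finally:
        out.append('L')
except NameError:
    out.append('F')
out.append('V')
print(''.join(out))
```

Execution trace: 'L' (inner finally) → 'F' (outer except NameError) → 'V' (after the try/except). Output: LFV

Answer: LFV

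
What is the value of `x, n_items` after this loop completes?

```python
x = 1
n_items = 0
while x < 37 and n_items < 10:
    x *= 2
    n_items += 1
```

Double until >= 37 or 10 iterations
`x, n_items` takes the values: (1, 0) → (2, 0) → (2, 1) → (4, 1) → (4, 2) → (8, 2) → (8, 3) → (16, 3) → (16, 4) → (32, 4) → (32, 5) → (64, 5) → (64, 6)

Answer: 64, 6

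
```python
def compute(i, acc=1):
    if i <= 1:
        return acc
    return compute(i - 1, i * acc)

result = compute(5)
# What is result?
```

Accumulator trace (n, acc): (5, 1) -> (4, 5) -> (3, 20) -> (2, 60) -> (1, 120) -> return 120

Answer: 120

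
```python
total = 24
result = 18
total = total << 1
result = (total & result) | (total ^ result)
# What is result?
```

Trace:
`total = 24` → total = 24
`result = 18` → result = 18
`total = total << 1` → total = 48
`result = (total & result) | (total ^ result)` → result = 50
So result = 50

Answer: 50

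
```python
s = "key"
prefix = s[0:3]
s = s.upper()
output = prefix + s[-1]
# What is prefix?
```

Trace:
`s = "key"` → s = 'key'
`prefix = s[0:3]` → prefix = 'key'
`s = s.upper()` → s = 'KEY'
`output = prefix + s[-1]` → output = 'keyY'
So prefix = 'key'

Answer: 'key'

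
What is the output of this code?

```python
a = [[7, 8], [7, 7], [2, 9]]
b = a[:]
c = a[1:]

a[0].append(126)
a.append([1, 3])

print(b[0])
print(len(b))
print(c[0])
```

Key concept: slice with nested mutation.
Step by step:
`a = [[7, 8], [7, 7], [2, 9]]` → a = [[7, 8], [7, 7], [2, 9]]
`b = a[:]` → b = [[7, 8], [7, 7], [2, 9]]
`c = a[1:]` → c = [[7, 7], [2, 9]]
`a[0].append(126)` → a = [[7, 8, 126], [7, 7], [2, 9]]; b = [[7, 8, 126], [7, 7], [2, 9]]
`a.append([1, 3])` → a = [[7, 8, 126], [7, 7], [2, 9], [1, 3]]
`print(b[0])` → prints [7, 8, 126]
`print(len(b))` → prints 3
`print(c[0])` → prints [7, 7]

Answer:
[7, 8, 126]
3
[7, 7]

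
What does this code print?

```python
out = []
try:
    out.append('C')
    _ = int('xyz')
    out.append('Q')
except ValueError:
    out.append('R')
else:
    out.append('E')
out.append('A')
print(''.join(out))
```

Execution trace: 'C' (try body) → 'R' (except ValueError) → 'A' (after the try/except). Output: CRA

Answer: CRA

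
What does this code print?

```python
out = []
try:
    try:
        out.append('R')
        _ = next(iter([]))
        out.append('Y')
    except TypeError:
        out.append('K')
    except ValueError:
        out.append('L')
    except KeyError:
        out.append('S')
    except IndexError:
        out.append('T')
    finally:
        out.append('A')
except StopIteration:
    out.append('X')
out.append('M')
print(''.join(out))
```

Execution trace: 'R' (try body) → 'A' (finally) → 'X' (outer except StopIteration) → 'M' (after the try/except). Output: RAXM

Answer: RAXM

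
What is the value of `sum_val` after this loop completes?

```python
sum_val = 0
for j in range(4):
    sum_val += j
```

Sum of 0 to 3 = 6
`sum_val` takes the values: 0 → 1 → 3 → 6

Answer: 6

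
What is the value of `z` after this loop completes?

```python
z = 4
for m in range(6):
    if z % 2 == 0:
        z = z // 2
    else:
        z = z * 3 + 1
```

Collatz-style transformation from 4
`z` takes the values: 4 → 2 → 1 → 4 → 2 → 1 → 4

Answer: 4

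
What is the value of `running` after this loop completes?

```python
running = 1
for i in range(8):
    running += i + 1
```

Start at 1, add 1 to 8 = 37
`running` takes the values: 1 → 2 → 4 → 7 → 11 → 16 → 22 → 29 → 37

Answer: 37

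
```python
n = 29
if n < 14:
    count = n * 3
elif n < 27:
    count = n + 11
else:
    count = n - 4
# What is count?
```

Trace:
`n = 29` → n = 29
`if n < 14: ...` → n < 14 is False, n < 27 is False, take else branch → count = 25
So count = 25

Answer: 25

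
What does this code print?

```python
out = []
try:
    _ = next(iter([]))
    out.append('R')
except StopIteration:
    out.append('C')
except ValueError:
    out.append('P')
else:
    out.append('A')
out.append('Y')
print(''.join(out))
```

Execution trace: 'C' (except StopIteration) → 'Y' (after the try/except). Output: CY

Answer: CY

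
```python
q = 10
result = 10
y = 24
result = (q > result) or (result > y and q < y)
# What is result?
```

Trace:
`q = 10` → q = 10
`result = 10` → result = 10
`y = 24` → y = 24
`result = (q > result) or (result > y and q < y)` → result = False
So result = False

Answer: False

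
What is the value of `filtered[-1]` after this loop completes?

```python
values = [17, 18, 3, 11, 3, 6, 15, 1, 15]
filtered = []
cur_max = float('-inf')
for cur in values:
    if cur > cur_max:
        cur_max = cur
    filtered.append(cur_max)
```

Running max ends at 18
`filtered` takes the values: [] → [17] → [17, 18] → [17, 18, 18] → [17, 18, 18, 18] → [17, 18, 18, 18, 18] → [17, 18, 18, 18, 18, 18] → [17, 18, 18, 18, 18, 18, 18] → [17, 18, 18, 18, 18, 18, 18, 18] → [17, 18, 18, 18, 18, 18, 18, 18, 18]
So `filtered[-1]` = 18

Answer: 18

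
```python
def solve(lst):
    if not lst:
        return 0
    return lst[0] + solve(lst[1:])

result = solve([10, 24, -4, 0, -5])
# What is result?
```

10 + 24 + (-4) + 0 + (-5) + 0 = 25

Answer: 25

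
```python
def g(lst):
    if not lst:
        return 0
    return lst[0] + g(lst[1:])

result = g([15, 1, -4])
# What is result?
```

15 + 1 + (-4) + 0 = 12

Answer: 12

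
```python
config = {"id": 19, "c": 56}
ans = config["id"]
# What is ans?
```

Trace:
`config = {"id": 19, "c": 56}` → config = {'id': 19, 'c': 56}
`ans = config["id"]` → ans = 19
So ans = 19

Answer: 19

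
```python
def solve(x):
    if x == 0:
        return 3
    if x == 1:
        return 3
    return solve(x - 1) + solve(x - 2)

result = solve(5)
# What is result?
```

Build up from base cases: solve(0)=3, solve(1)=3, solve(2)=6, solve(3)=9, solve(4)=15, solve(5)=24

Answer: 24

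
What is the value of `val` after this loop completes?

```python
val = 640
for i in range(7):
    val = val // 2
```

Halve 7 times: 640 // 2^7 = 5
`val` takes the values: 640 → 320 → 160 → 80 → 40 → 20 → 10 → 5

Answer: 5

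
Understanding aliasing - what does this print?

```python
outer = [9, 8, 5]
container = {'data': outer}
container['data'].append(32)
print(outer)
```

Key concept: dict holds reference to list.
Step by step:
`outer = [9, 8, 5]` → outer = [9, 8, 5]
`container = {'data': outer}` → container = {'data': [9, 8, 5]}
`container['data'].append(32)` → outer = [9, 8, 5, 32]; container = {'data': [9, 8, 5, 32]}
`print(outer)` → prints [9, 8, 5, 32]

Answer: [9, 8, 5, 32]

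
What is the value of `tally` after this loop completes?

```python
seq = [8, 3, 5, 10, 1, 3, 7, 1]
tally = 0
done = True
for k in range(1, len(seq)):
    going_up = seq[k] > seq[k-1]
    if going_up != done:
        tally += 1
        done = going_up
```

Count direction changes in [8, 3, 5, 10, 1, 3, 7, 1]
`tally` takes the values: 0 → 1 → 2 → 3 → 4 → 5

Answer: 5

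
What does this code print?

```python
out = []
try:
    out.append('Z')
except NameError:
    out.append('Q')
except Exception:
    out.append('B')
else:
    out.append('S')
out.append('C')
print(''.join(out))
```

Execution trace: 'Z' (try body, no exception) → 'S' (else) → 'C' (after the try/except). Output: ZSC

Answer: ZSC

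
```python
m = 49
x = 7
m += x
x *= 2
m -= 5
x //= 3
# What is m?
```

Trace:
`m = 49` → m = 49
`x = 7` → x = 7
`m += x` → m = 56
`x *= 2` → x = 14
`m -= 5` → m = 51
`x //= 3` → x = 4
So m = 51

Answer: 51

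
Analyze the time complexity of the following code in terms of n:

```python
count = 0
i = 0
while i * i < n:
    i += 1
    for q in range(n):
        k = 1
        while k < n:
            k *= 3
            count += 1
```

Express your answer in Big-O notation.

Each loop level contributes: √n × n × log n. Multiplying the contributions gives O(n√n log n).

Answer: O(n√n log n)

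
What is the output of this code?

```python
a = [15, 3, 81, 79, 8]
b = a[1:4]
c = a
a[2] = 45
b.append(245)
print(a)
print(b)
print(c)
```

Key concept: slice vs alias.
Step by step:
`a = [15, 3, 81, 79, 8]` → a = [15, 3, 81, 79, 8]
`b = a[1:4]` → b = [3, 81, 79]
`c = a` → c = [15, 3, 81, 79, 8] (same object as a)
`a[2] = 45` → a = [15, 3, 45, 79, 8] (same object as c); c = [15, 3, 45, 79, 8] (same object as a)
`b.append(245)` → b = [3, 81, 79, 245]
`print(a)` → prints [15, 3, 45, 79, 8]
`print(b)` → prints [3, 81, 79, 245]
`print(c)` → prints [15, 3, 45, 79, 8]

Answer:
[15, 3, 45, 79, 8]
[3, 81, 79, 245]
[15, 3, 45, 79, 8]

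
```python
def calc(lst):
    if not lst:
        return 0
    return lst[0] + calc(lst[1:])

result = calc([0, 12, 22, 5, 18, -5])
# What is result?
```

0 + 12 + 22 + 5 + 18 + (-5) + 0 = 52

Answer: 52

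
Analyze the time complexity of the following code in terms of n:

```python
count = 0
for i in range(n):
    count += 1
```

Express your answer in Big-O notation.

Each loop level contributes: n. Multiplying the contributions gives O(n).

Answer: O(n)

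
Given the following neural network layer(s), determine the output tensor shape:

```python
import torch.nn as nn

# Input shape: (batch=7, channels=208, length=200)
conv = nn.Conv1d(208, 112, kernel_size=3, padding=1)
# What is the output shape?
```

Input: (7, 208, 200) -> Output: (7, 112, 200)

Answer: (7, 112, 200)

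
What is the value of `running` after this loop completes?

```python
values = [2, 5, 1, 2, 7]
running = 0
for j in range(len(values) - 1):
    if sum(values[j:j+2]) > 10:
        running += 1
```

Count windows with sum > 10
`running` takes the values: 0

Answer: 0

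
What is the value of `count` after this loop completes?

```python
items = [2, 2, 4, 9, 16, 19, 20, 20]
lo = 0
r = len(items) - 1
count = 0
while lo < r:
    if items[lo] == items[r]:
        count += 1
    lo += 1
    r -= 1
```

Count matching pairs from ends
`count` takes the values: 0

Answer: 0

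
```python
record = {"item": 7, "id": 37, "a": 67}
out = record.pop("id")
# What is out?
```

Trace:
`record = {"item": 7, "id": 37, "a": 67}` → record = {'item': 7, 'id': 37, 'a': 67}
`out = record.pop("id")` → record = {'item': 7, 'a': 67}; out = 37
So out = 37

Answer: 37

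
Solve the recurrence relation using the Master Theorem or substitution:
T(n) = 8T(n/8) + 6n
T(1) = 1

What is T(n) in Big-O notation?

By Master Theorem: a=8, b=8, f(n)=6n. Since log_8(8) = 1 and f(n) = Θ(n^1), Case 2 applies. T(n) = O(n log n).

Answer: O(n log n)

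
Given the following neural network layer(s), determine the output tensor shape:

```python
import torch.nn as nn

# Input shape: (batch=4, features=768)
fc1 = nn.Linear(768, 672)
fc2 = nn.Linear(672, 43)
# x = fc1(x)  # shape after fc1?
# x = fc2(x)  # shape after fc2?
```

Input: (4, 768) -> after fc1: (4, 672) -> Output: (4, 43)

Answer: (4, 43)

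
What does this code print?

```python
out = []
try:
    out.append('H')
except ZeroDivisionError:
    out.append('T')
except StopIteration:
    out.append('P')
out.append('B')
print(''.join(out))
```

Execution trace: 'H' (try body, no exception) → 'B' (after the try/except). Output: HB

Answer: HB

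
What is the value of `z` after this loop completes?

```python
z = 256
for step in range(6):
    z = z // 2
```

Halve 6 times: 256 // 2^6 = 4
`z` takes the values: 256 → 128 → 64 → 32 → 16 → 8 → 4

Answer: 4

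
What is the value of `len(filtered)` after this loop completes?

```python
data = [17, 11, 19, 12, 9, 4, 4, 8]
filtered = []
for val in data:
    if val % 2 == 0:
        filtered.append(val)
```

Count even numbers in [17, 11, 19, 12, 9, 4, 4, 8]
`filtered` takes the values: [] → [12] → [12, 4] → [12, 4, 4] → [12, 4, 4, 8]
So `len(filtered)` = 4

Answer: 4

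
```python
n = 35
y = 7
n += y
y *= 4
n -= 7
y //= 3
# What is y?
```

Trace:
`n = 35` → n = 35
`y = 7` → y = 7
`n += y` → n = 42
`y *= 4` → y = 28
`n -= 7` → n = 35
`y //= 3` → y = 9
So y = 9

Answer: 9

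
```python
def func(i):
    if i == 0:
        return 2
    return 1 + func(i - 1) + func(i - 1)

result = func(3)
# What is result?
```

func(i) = 1 + 2·func(i-1), func(0)=2. Closed form: (2+1)·2^3 - 1 = 23.

Answer: 23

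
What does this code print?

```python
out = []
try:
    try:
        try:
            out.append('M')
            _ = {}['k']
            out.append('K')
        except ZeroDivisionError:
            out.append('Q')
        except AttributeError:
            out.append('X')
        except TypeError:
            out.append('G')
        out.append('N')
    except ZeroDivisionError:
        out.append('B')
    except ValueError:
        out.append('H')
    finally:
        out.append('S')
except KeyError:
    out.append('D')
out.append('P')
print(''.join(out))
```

Execution trace: 'M' (inner try body) → 'S' (finally) → 'D' (outer except KeyError) → 'P' (after the try/except). Output: MSDP

Answer: MSDP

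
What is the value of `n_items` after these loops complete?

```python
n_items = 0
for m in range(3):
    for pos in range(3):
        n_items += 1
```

3 * 3 = 9
`n_items` takes the values: 0 → 1 → 2 → 3 → 4 → 5 → 6 → 7 → 8 → 9

Answer: 9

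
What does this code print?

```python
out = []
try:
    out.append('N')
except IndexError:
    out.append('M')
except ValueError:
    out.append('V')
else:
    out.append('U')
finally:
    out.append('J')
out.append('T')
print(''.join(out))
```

Execution trace: 'N' (try body, no exception) → 'U' (else) → 'J' (finally) → 'T' (after the try/except). Output: NUJT

Answer: NUJT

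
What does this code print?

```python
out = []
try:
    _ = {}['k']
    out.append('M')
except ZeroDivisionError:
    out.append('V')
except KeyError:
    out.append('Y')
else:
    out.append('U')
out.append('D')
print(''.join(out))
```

Execution trace: 'Y' (except KeyError) → 'D' (after the try/except). Output: YD

Answer: YD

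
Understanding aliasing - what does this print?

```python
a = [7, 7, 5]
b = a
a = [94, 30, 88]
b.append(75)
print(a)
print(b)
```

Key concept: rebinding vs mutation: a is rebound to a new list, b still points at the original.
Step by step:
`a = [7, 7, 5]` → a = [7, 7, 5]
`b = a` → b = [7, 7, 5] (same object as a)
`a = [94, 30, 88]` → a = [94, 30, 88]
`b.append(75)` → b = [7, 7, 5, 75]
`print(a)` → prints [94, 30, 88]
`print(b)` → prints [7, 7, 5, 75]

Answer:
[94, 30, 88]
[7, 7, 5, 75]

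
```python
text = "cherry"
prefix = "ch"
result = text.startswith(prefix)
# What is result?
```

Trace:
`text = "cherry"` → text = 'cherry'
`prefix = "ch"` → prefix = 'ch'
`result = text.startswith(prefix)` → result = True
So result = True

Answer: True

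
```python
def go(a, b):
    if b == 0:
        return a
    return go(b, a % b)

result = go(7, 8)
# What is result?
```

go(7, 8) -> go(8, 7) -> go(7, 1) -> go(1, 0) -> 1

Answer: 1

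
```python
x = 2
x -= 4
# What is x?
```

Trace:
`x = 2` → x = 2
`x -= 4` → x = -2
So x = -2

Answer: -2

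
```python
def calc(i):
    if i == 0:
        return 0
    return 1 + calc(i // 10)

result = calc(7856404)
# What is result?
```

Count of digits of 7856404: 7

Answer: 7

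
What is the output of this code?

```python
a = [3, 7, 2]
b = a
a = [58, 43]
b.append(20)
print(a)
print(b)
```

Key concept: rebinding vs mutation: a is rebound to a new list, b still points at the original.
Step by step:
`a = [3, 7, 2]` → a = [3, 7, 2]
`b = a` → b = [3, 7, 2] (same object as a)
`a = [58, 43]` → a = [58, 43]
`b.append(20)` → b = [3, 7, 2, 20]
`print(a)` → prints [58, 43]
`print(b)` → prints [3, 7, 2, 20]

Answer:
[58, 43]
[3, 7, 2, 20]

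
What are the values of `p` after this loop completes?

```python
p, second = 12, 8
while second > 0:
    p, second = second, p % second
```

GCD of 12 and 8
`p` takes the values: 12 → 8 → 4

Answer: 4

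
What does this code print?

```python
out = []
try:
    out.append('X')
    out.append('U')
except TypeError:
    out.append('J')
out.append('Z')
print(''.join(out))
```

Execution trace: 'X' (try body) → 'U' (try body, no exception) → 'Z' (after the try/except). Output: XUZ

Answer: XUZ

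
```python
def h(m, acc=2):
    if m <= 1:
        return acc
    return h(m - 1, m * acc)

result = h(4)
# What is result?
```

Accumulator trace (n, acc): (4, 2) -> (3, 8) -> (2, 24) -> (1, 48) -> return 48

Answer: 48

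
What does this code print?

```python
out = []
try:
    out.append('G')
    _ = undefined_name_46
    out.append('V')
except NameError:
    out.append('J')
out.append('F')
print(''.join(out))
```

Execution trace: 'G' (try body) → 'J' (except NameError) → 'F' (after the try/except). Output: GJF

Answer: GJF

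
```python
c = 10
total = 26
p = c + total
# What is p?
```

Trace:
`c = 10` → c = 10
`total = 26` → total = 26
`p = c + total` → p = 36
So p = 36

Answer: 36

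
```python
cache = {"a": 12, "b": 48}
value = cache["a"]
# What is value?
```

Trace:
`cache = {"a": 12, "b": 48}` → cache = {'a': 12, 'b': 48}
`value = cache["a"]` → value = 12
So value = 12

Answer: 12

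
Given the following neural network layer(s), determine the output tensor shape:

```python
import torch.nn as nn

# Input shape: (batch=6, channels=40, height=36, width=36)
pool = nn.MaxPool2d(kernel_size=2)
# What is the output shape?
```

Input: (6, 40, 36, 36) -> Output: (6, 40, 18, 18)

Answer: (6, 40, 18, 18)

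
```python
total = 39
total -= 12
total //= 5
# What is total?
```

Trace:
`total = 39` → total = 39
`total -= 12` → total = 27
`total //= 5` → total = 5
So total = 5

Answer: 5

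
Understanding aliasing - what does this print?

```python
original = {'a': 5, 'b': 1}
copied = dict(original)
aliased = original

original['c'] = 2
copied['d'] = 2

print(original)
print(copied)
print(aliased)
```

Key concept: dict() creates copy, assignment creates alias.
Step by step:
`original = {'a': 5, 'b': 1}` → original = {'a': 5, 'b': 1}
`copied = dict(original)` → copied = {'a': 5, 'b': 1}
`aliased = original` → aliased = {'a': 5, 'b': 1} (same object as original)
`original['c'] = 2` → original = {'a': 5, 'b': 1, 'c': 2} (same object as aliased); aliased = {'a': 5, 'b': 1, 'c': 2} (same object as original)
`copied['d'] = 2` → copied = {'a': 5, 'b': 1, 'd': 2}
`print(original)` → prints {'a': 5, 'b': 1, 'c': 2}
`print(copied)` → prints {'a': 5, 'b': 1, 'd': 2}
`print(aliased)` → prints {'a': 5, 'b': 1, 'c': 2}

Answer:
{'a': 5, 'b': 1, 'c': 2}
{'a': 5, 'b': 1, 'd': 2}
{'a': 5, 'b': 1, 'c': 2}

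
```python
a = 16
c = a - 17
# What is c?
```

Trace:
`a = 16` → a = 16
`c = a - 17` → c = -1
So c = -1

Answer: -1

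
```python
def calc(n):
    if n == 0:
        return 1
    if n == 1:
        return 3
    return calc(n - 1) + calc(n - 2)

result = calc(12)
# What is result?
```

Build up from base cases: calc(0)=1, calc(1)=3, calc(2)=4, calc(3)=7, calc(4)=11, calc(5)=18, calc(6)=29, ..., calc(12)=521

Answer: 521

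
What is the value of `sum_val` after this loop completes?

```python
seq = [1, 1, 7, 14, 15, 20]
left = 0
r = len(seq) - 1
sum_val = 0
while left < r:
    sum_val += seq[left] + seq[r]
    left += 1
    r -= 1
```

Sum of pairs from ends
`sum_val` takes the values: 0 → 21 → 37 → 58

Answer: 58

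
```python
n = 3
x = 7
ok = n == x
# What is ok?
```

Trace:
`n = 3` → n = 3
`x = 7` → x = 7
`ok = n == x` → ok = False
So ok = False

Answer: False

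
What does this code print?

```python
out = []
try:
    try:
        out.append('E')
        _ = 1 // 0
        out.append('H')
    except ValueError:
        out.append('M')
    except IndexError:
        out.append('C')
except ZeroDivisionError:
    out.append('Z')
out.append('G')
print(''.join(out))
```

Execution trace: 'E' (inner try body) → 'Z' (outer except ZeroDivisionError) → 'G' (after the try/except). Output: EZG

Answer: EZG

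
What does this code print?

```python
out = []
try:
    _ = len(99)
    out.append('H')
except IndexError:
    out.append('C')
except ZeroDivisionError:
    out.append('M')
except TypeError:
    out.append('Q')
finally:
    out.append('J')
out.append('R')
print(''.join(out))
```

Execution trace: 'Q' (except TypeError) → 'J' (finally) → 'R' (after the try/except). Output: QJR

Answer: QJR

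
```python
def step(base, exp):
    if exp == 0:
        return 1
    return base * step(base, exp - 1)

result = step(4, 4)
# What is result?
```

step(4, 4) = 4 * 4 * 4 * 4 = 256

Answer: 256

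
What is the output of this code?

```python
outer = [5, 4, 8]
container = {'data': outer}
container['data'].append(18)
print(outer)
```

Key concept: dict holds reference to list.
Step by step:
`outer = [5, 4, 8]` → outer = [5, 4, 8]
`container = {'data': outer}` → container = {'data': [5, 4, 8]}
`container['data'].append(18)` → outer = [5, 4, 8, 18]; container = {'data': [5, 4, 8, 18]}
`print(outer)` → prints [5, 4, 8, 18]

Answer: [5, 4, 8, 18]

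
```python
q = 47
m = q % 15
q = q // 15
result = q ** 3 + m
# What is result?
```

Trace:
`q = 47` → q = 47
`m = q % 15` → m = 2
`q = q // 15` → q = 3
`result = q ** 3 + m` → result = 29
So result = 29

Answer: 29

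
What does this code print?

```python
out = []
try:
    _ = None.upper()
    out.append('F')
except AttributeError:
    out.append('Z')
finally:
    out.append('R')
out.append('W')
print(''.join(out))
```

Execution trace: 'Z' (except AttributeError) → 'R' (finally) → 'W' (after the try/except). Output: ZRW

Answer: ZRW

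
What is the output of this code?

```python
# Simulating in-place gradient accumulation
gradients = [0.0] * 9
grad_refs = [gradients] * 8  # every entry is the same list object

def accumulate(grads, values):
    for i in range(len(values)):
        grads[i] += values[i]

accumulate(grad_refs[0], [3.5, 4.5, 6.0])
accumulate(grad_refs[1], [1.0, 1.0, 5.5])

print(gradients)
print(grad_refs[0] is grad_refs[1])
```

Key concept: gradient accumulation aliasing.
Step by step:
`gradients = [0.0] * 9` → gradients = [0.0, 0.0, 0.0, 0.0, 0.0, 0.0, 0.0, 0.0, 0.0]
`grad_refs = [gradients] * 8` → grad_refs = [[0.0, 0.0, 0.0, 0.0, 0.0, 0.0, 0.0, 0.0, 0.0], [0.0, 0.0, 0.0, 0.0, 0.0, 0.0, 0.0, 0.0, 0.0], [0.0, 0.0, 0.0, 0.0, 0.0, 0.0, 0.0, 0.0, 0.0], [0.0, 0.0, 0.0, 0.0, 0.0, 0.0, 0.0, 0.0, 0.0], [0.0, 0.0, 0.0, 0.0, 0.0, 0.0, 0.0, 0.0, 0.0], [0.0, 0.0, 0.0, 0.0, 0.0, 0.0, 0.0, 0.0, 0.0], [0.0, 0.0, 0.0, 0.0, 0.0, 0.0, 0.0, 0.0, 0.0], [0.0, 0.0, 0.0, 0.0, 0.0, 0.0, 0.0, 0.0, 0.0]]
`accumulate(grad_refs[0], [3.5, 4.5, 6.0])` → gradients = [3.5, 4.5, 6.0, 0.0, 0.0, 0.0, 0.0, 0.0, 0.0]; grad_refs = [[3.5, 4.5, 6.0, 0.0, 0.0, 0.0, 0.0, 0.0, 0.0], [3.5, 4.5, 6.0, 0.0, 0.0, 0.0, 0.0, 0.0, 0.0], [3.5, 4.5, 6.0, 0.0, 0.0, 0.0, 0.0, 0.0, 0.0], [3.5, 4.5, 6.0, 0.0, 0.0, 0.0, 0.0, 0.0, 0.0], [3.5, 4.5, 6.0, 0.0, 0.0, 0.0, 0.0, 0.0, 0.0], [3.5, 4.5, 6.0, 0.0, 0.0, 0.0, 0.0, 0.0, 0.0], [3.5, 4.5, 6.0, 0.0, 0.0, 0.0, 0.0, 0.0, 0.0], [3.5, 4.5, 6.0, 0.0, 0.0, 0.0, 0.0, 0.0, 0.0]]
`accumulate(grad_refs[1], [1.0, 1.0, 5.5])` → gradients = [4.5, 5.5, 11.5, 0.0, 0.0, 0.0, 0.0, 0.0, 0.0]; grad_refs = [[4.5, 5.5, 11.5, 0.0, 0.0, 0.0, 0.0, 0.0, 0.0], [4.5, 5.5, 11.5, 0.0, 0.0, 0.0, 0.0, 0.0, 0.0], [4.5, 5.5, 11.5, 0.0, 0.0, 0.0, 0.0, 0.0, 0.0], [4.5, 5.5, 11.5, 0.0, 0.0, 0.0, 0.0, 0.0, 0.0], [4.5, 5.5, 11.5, 0.0, 0.0, 0.0, 0.0, 0.0, 0.0], [4.5, 5.5, 11.5, 0.0, 0.0, 0.0, 0.0, 0.0, 0.0], [4.5, 5.5, 11.5, 0.0, 0.0, 0.0, 0.0, 0.0, 0.0], [4.5, 5.5, 11.5, 0.0, 0.0, 0.0, 0.0, 0.0, 0.0]]
`print(gradients)` → prints [4.5, 5.5, 11.5, 0.0, 0.0, 0.0, 0.0, 0.0, 0.0]
`print(grad_refs[0] is grad_refs[1])` → prints True

Answer:
[4.5, 5.5, 11.5, 0.0, 0.0, 0.0, 0.0, 0.0, 0.0]
True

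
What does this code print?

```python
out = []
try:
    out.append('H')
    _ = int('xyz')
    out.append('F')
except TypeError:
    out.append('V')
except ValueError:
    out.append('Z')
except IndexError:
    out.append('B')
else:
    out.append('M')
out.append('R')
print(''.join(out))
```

Execution trace: 'H' (try body) → 'Z' (except ValueError) → 'R' (after the try/except). Output: HZR

Answer: HZR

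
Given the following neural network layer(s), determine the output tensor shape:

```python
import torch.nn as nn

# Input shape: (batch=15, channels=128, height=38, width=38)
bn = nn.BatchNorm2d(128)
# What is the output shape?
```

Input: (15, 128, 38, 38) -> Output: (15, 128, 38, 38)

Answer: (15, 128, 38, 38)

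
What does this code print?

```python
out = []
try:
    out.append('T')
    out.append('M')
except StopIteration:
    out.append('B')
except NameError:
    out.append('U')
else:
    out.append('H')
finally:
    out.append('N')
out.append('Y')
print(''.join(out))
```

Execution trace: 'T' (try body) → 'M' (try body, no exception) → 'H' (else) → 'N' (finally) → 'Y' (after the try/except). Output: TMHNY

Answer: TMHNY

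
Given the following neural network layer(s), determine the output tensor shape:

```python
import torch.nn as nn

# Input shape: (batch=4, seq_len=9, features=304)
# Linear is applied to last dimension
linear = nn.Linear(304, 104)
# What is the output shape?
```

Input: (4, 9, 304) -> Output: (4, 9, 104)

Answer: (4, 9, 104)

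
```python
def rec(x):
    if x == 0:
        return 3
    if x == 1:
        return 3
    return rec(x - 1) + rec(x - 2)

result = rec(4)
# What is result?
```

Build up from base cases: rec(0)=3, rec(1)=3, rec(2)=6, rec(3)=9, rec(4)=15

Answer: 15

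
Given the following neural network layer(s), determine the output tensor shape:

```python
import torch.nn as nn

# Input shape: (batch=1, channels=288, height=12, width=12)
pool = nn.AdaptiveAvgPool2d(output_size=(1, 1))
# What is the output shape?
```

Input: (1, 288, 12, 12) -> Output: (1, 288, 1, 1)

Answer: (1, 288, 1, 1)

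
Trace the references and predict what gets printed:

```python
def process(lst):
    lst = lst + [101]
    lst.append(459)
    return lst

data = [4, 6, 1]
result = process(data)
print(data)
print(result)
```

Key concept: rebinding parameter vs mutation.
Step by step:
`data = [4, 6, 1]` → data = [4, 6, 1]
`result = process(data)` → result = [4, 6, 1, 101, 459]
`print(data)` → prints [4, 6, 1]
`print(result)` → prints [4, 6, 1, 101, 459]

Answer:
[4, 6, 1]
[4, 6, 1, 101, 459]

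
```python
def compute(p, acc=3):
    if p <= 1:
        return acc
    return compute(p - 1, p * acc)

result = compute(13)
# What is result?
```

Accumulator trace (n, acc): (13, 3) -> (12, 39) -> (11, 468) -> (10, 5148) -> (9, 51480) -> (8, 463320) -> (7, 3706560) -> (6, 25945920) -> (5, 155675520) -> (4, 778377600) -> (3, 3113510400) -> (2, 9340531200) -> (1, 18681062400) -> return 18681062400

Answer: 18681062400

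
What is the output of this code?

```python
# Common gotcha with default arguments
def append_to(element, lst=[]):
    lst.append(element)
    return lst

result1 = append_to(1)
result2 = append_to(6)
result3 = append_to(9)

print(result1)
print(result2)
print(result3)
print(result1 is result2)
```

Key concept: mutable default argument gotcha.
Step by step:
`result1 = append_to(1)` → result1 = [1]
`result2 = append_to(6)` → result1 = [1, 6] (same object as result2); result2 = [1, 6] (same object as result1)
`result3 = append_to(9)` → result1 = [1, 6, 9] (same object as result2, result3); result2 = [1, 6, 9] (same object as result1, result3); result3 = [1, 6, 9] (same object as result1, result2)
`print(result1)` → prints [1, 6, 9]
`print(result2)` → prints [1, 6, 9]
`print(result3)` → prints [1, 6, 9]
`print(result1 is result2)` → prints True

Answer:
[1, 6, 9]
[1, 6, 9]
[1, 6, 9]
True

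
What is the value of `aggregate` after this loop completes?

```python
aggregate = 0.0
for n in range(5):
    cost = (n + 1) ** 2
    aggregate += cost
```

Sum of squared losses 1² + 2² + ... + 5²
`aggregate` takes the values: 0.0 → 1.0 → 5.0 → 14.0 → 30.0 → 55.0

Answer: 55.0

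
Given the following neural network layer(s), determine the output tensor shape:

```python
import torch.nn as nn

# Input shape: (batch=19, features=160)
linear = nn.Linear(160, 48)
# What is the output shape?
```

Input: (19, 160) -> Output: (19, 48)

Answer: (19, 48)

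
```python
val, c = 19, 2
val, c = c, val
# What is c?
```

Trace:
`val, c = 19, 2` → val = 19; c = 2
`val, c = c, val` → val = 2; c = 19
So c = 19

Answer: 19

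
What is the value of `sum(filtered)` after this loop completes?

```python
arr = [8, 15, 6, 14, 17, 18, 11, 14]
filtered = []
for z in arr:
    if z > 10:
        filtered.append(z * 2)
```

Sum of doubled values > 10
`filtered` takes the values: [] → [30] → [30, 28] → [30, 28, 34] → [30, 28, 34, 36] → [30, 28, 34, 36, 22] → [30, 28, 34, 36, 22, 28]
So `sum(filtered)` = 178

Answer: 178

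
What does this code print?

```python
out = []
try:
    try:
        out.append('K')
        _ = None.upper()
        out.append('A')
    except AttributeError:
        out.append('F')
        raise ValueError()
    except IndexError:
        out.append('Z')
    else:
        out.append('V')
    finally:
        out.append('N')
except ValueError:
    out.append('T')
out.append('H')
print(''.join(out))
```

Execution trace: 'K' (try body) → 'F' (except AttributeError) → 'N' (finally) → 'T' (outer except ValueError) → 'H' (after the try/except). Output: KFNTH

Answer: KFNTH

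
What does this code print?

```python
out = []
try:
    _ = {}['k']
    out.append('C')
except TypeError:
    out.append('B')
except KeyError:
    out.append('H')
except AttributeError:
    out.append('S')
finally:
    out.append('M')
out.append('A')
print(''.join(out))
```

Execution trace: 'H' (except KeyError) → 'M' (finally) → 'A' (after the try/except). Output: HMA

Answer: HMA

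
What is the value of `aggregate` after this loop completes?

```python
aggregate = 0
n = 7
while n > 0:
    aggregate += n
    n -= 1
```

Sum 7 down to 1
`aggregate` takes the values: 0 → 7 → 13 → 18 → 22 → 25 → 27 → 28

Answer: 28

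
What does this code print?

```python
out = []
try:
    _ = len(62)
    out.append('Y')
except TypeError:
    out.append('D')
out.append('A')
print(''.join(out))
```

Execution trace: 'D' (except TypeError) → 'A' (after the try/except). Output: DA

Answer: DA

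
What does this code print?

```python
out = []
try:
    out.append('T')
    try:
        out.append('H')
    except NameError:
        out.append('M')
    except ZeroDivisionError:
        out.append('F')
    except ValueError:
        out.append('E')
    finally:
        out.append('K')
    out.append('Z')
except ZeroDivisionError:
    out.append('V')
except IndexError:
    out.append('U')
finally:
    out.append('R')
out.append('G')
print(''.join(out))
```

Execution trace: 'T' (try body) → 'H' (inner try body, no exception) → 'K' (inner finally) → 'Z' (try body, no exception) → 'R' (finally) → 'G' (after the try/except). Output: THKZRG

Answer: THKZRG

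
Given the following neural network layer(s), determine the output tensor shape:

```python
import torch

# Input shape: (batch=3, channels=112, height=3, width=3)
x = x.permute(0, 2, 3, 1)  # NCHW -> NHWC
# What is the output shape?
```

Input: (3, 112, 3, 3) -> Output: (3, 3, 3, 112)

Answer: (3, 3, 3, 112)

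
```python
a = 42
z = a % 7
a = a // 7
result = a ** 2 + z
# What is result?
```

Trace:
`a = 42` → a = 42
`z = a % 7` → z = 0
`a = a // 7` → a = 6
`result = a ** 2 + z` → result = 36
So result = 36

Answer: 36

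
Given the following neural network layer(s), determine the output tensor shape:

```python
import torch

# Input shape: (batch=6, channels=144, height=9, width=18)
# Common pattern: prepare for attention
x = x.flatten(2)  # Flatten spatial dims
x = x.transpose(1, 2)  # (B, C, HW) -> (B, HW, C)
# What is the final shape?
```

Input: (6, 144, 9, 18) -> after flatten(2): (6, 144, 162) -> Output: (6, 162, 144)

Answer: (6, 162, 144)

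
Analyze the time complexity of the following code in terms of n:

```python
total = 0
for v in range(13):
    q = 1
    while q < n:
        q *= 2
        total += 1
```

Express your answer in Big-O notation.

Each loop level contributes: 1 × log n. Multiplying the contributions gives O(log n).

Answer: O(log n)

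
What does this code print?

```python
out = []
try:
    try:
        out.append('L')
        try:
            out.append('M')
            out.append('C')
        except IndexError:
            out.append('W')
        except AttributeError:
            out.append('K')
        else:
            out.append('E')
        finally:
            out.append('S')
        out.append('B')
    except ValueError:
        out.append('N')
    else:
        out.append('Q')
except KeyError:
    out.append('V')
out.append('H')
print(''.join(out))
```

Execution trace: 'L' (try body) → 'M' (inner try body) → 'C' (inner try body, no exception) → 'E' (inner else) → 'S' (inner finally) → 'B' (try body, no exception) → 'Q' (else) → 'H' (after the try/except). Output: LMCESBQH

Answer: LMCESBQH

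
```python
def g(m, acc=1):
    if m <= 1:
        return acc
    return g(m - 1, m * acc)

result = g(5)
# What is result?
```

Accumulator trace (n, acc): (5, 1) -> (4, 5) -> (3, 20) -> (2, 60) -> (1, 120) -> return 120

Answer: 120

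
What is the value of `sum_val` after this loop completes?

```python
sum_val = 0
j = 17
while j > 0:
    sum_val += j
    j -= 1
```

Sum 17 down to 1
`sum_val` takes the values: 0 → 17 → 33 → 48 → 62 → 75 → 87 → 98 → 108 → 117 → 125 → 132 → 138 → 143 → 147 → 150 → 152 → 153

Answer: 153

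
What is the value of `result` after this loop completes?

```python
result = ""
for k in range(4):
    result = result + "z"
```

Repeat 'z' 4 times
`result` takes the values: "" → "z" → "zz" → "zzz" → "zzzz"

Answer: "zzzz"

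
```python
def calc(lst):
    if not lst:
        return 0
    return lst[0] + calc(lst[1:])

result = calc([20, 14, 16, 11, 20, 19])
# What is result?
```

20 + 14 + 16 + 11 + 20 + 19 + 0 = 100

Answer: 100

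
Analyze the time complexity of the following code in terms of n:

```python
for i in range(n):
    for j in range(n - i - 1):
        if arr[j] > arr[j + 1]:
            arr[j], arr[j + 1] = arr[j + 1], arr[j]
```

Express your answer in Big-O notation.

This is Bubble sort. Time complexity: O(n²).

Answer: O(n²)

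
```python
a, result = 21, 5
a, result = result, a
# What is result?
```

Trace:
`a, result = 21, 5` → a = 21; result = 5
`a, result = result, a` → a = 5; result = 21
So result = 21

Answer: 21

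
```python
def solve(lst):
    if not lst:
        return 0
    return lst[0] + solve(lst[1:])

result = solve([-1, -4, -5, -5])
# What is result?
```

(-1) + (-4) + (-5) + (-5) + 0 = -15

Answer: -15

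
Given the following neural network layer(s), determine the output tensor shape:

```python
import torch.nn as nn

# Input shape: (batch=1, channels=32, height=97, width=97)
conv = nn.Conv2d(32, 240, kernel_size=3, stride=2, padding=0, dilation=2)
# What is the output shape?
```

Input: (1, 32, 97, 97) -> Output: (1, 240, 47, 47)

Answer: (1, 240, 47, 47)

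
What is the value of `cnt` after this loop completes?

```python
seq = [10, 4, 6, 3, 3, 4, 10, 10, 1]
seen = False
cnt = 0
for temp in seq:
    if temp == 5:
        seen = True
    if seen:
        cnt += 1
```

Count elements after first 5 in [10, 4, 6, 3, 3, 4, 10, 10, 1]
`cnt` takes the values: 0

Answer: 0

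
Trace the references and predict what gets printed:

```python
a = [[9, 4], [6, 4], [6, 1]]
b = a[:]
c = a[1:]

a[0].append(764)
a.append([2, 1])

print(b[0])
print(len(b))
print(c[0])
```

Key concept: slice with nested mutation.
Step by step:
`a = [[9, 4], [6, 4], [6, 1]]` → a = [[9, 4], [6, 4], [6, 1]]
`b = a[:]` → b = [[9, 4], [6, 4], [6, 1]]
`c = a[1:]` → c = [[6, 4], [6, 1]]
`a[0].append(764)` → a = [[9, 4, 764], [6, 4], [6, 1]]; b = [[9, 4, 764], [6, 4], [6, 1]]
`a.append([2, 1])` → a = [[9, 4, 764], [6, 4], [6, 1], [2, 1]]
`print(b[0])` → prints [9, 4, 764]
`print(len(b))` → prints 3
`print(c[0])` → prints [6, 4]

Answer:
[9, 4, 764]
3
[6, 4]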